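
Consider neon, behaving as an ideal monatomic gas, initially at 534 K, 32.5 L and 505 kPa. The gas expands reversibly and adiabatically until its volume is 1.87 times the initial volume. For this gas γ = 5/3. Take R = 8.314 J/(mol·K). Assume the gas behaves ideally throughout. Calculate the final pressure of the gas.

Adiabatic: TV^(γ−1) = const ⇒ T₂ = 534×(0.535)^0.667 = 352 K; PV^γ = const ⇒ P₂ = 178 kPa.

178 kPa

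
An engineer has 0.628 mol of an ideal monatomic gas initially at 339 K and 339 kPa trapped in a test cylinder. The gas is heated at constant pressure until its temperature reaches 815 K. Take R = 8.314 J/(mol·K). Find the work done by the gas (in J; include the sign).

2490 J

V₁ = nRT₁/P₁ = 0.628×8.314×339/339 = 5.22 L.
Isobaric: P stays 339 kPa; V/T = const ⇒ T₂ = 815 K, V₂ = 12.6 L.
W = PΔV = 339×(12.6−5.22) kPa·L = 2490 J.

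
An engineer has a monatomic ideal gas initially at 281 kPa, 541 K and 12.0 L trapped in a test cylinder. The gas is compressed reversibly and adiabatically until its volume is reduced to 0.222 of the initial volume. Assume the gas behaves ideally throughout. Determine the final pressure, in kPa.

Adiabatic: TV^(γ−1) = const ⇒ T₂ = 541×(4.50)^0.667 = 1480 K; PV^γ = const ⇒ P₂ = 3450 kPa.

3450 kPa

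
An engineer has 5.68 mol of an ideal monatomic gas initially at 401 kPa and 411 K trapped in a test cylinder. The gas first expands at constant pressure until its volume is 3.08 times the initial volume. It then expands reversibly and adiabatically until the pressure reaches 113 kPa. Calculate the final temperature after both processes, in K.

V₁ = nRT₁/P₁ = 5.68×8.314×411/401 = 48.4 L.
Step 1 — Isobaric: P stays 401 kPa; V/T = const ⇒ T₂ = 1270 K, V₂ = 149 L.
W = PΔV = 401×(149−48.4) kPa·L = 40400 J.
ΔU = nCvΔT = 5.68×12.5×(1270−411) = 60600 J.
Q = ΔU + W = nCpΔT = 101000 J.
State after step 1: P = 401 kPa, V = 149 L, T = 1270 K.
Step 2 — Adiabatic: T₂/T₁ = (P₂/P₁)^((γ−1)/γ) ⇒ T₂ = 1270×(0.282)^0.400 = 763 K; V₂ = 319 L.
ΔU = nCvΔT = 5.68×12.5×(763−1270) = -35600 J.
Q = 0 for an adiabatic process, so W = −ΔU = 35600 J.
Net over both steps: W = 76000 J, Q = 101000 J, ΔU = 24900 J.

763 K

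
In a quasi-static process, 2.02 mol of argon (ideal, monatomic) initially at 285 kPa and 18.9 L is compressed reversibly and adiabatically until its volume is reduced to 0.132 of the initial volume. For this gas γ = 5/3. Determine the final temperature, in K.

1240 K

T₁ = P₁V₁/(nR) = 285×18.9/(2.02×8.314) = 321 K.
Adiabatic: TV^(γ−1) = const ⇒ T₂ = 321×(7.58)^0.667 = 1240 K; PV^γ = const ⇒ P₂ = 8330 kPa.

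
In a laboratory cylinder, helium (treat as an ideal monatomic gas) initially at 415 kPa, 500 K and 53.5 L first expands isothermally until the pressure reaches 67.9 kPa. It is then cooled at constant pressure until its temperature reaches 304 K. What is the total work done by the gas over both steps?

31500 J

n = P₁V₁/(RT₁) = 415×53.5/(8.314×500) = 5.34 mol.
Step 1 — Isothermal: T stays 500 K; PV = const ⇒ V₂ = 327 L, P₂ = 67.9 kPa.
ΔU = 0 (ideal gas, T constant).
W = nRT ln(V₂/V₁) = 5.34×8.314×500×ln(6.11) = 40200 J.
Q = ΔU + W = 40200 J.
State after step 1: P = 67.9 kPa, V = 327 L, T = 500 K.
Step 2 — Isobaric: P stays 67.9 kPa; V/T = const ⇒ T₂ = 304 K, V₂ = 199 L.
W = PΔV = 67.9×(199−327) kPa·L = -8700 J.
ΔU = nCvΔT = 5.34×12.5×(304−500) = -13100 J.
Q = ΔU + W = nCpΔT = -21800 J.
Net over both steps: W = 31500 J, Q = 18400 J, ΔU = -13100 J.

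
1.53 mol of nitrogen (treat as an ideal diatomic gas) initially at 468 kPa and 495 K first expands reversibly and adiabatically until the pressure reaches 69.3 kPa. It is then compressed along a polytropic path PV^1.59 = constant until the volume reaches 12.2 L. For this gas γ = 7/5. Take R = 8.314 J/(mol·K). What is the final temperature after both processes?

V₁ = nRT₁/P₁ = 1.53×8.314×495/468 = 13.5 L.
Step 1 — Adiabatic: T₂/T₁ = (P₂/P₁)^((γ−1)/γ) ⇒ T₂ = 495×(0.148)^0.286 = 287 K; V₂ = 52.6 L.
ΔU = nCvΔT = 1.53×20.8×(287−495) = -6620 J.
Q = 0 for an adiabatic process, so W = −ΔU = 6620 J.
State after step 1: P = 69.3 kPa, V = 52.6 L, T = 287 K.
Step 2 — Polytropic n=1.59: T₂ = T₁(V₁/V₂)^(n−1) = 287×(4.32)^0.59 = 680 K; P₂ = P₁(V₁/V₂)^n = 709 kPa.
W = (P₁V₁−P₂V₂)/(n−1) = (69.3×52.6−709×12.2)/0.59 = -8470 J.
ΔU = nCvΔT = 1.53×20.8×(680−287) = 12500 J.
Q = ΔU + W = 4020 J.
Net over both steps: W = -1850 J, Q = 4020 J, ΔU = 5870 J.

680 K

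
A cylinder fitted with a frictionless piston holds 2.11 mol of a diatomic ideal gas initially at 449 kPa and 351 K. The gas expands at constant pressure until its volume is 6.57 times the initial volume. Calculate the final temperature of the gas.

V₁ = nRT₁/P₁ = 2.11×8.314×351/449 = 13.7 L.
Isobaric: P stays 449 kPa; V/T = const ⇒ T₂ = 2310 K, V₂ = 90.1 L.

2310 K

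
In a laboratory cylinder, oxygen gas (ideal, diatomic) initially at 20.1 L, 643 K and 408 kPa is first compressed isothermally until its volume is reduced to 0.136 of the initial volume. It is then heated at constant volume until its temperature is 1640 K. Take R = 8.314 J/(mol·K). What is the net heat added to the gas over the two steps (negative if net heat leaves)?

n = P₁V₁/(RT₁) = 408×20.1/(8.314×643) = 1.53 mol.
Step 1 — Isothermal: T stays 643 K; PV = const ⇒ V₂ = 2.73 L, P₂ = 3000 kPa.
ΔU = 0 (ideal gas, T constant).
W = nRT ln(V₂/V₁) = 1.53×8.314×643×ln(0.136) = -16400 J.
Q = ΔU + W = -16400 J.
State after step 1: P = 3000 kPa, V = 2.73 L, T = 643 K.
Step 2 — Isochoric: V stays 2.73 L; P/T = const ⇒ T₂ = 1640 K, P₂ = 7650 kPa.
W = 0 (no volume change).
ΔU = nCvΔT = 1.53×20.8×(1640−643) = 31800 J.
Q = ΔU = 31800 J.
Net over both steps: W = -16400 J, Q = 15400 J, ΔU = 31800 J.

15400 J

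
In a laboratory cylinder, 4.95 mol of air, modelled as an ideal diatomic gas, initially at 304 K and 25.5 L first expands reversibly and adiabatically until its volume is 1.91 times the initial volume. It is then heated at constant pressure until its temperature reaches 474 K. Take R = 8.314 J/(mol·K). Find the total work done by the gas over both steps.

P₁ = nRT₁/V₁ = 4.95×8.314×304/25.5 = 491 kPa.
Step 1 — Adiabatic: TV^(γ−1) = const ⇒ T₂ = 304×(0.524)^0.400 = 235 K; PV^γ = const ⇒ P₂ = 198 kPa.
ΔU = nCvΔT = 4.95×20.8×(235−304) = -7130 J.
Q = 0 for an adiabatic process, so W = −ΔU = 7130 J.
State after step 1: P = 198 kPa, V = 48.7 L, T = 235 K.
Step 2 — Isobaric: P stays 198 kPa; V/T = const ⇒ T₂ = 474 K, V₂ = 98.4 L.
W = PΔV = 198×(98.4−48.7) kPa·L = 9850 J.
ΔU = nCvΔT = 4.95×20.8×(474−235) = 24600 J.
Q = ΔU + W = nCpΔT = 34500 J.
Net over both steps: W = 17000 J, Q = 34500 J, ΔU = 17500 J.

17000 J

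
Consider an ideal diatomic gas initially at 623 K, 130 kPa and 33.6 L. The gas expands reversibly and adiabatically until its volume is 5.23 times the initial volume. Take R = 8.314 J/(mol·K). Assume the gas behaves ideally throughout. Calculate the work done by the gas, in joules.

n = P₁V₁/(RT₁) = 130×33.6/(8.314×623) = 0.843 mol.
Adiabatic: TV^(γ−1) = const ⇒ T₂ = 623×(0.191)^0.400 = 321 K; PV^γ = const ⇒ P₂ = 12.8 kPa.
ΔU = nCvΔT = 0.843×20.8×(321−623) = -5290 J.
Q = 0 for an adiabatic process, so W = −ΔU = 5290 J.

5290 J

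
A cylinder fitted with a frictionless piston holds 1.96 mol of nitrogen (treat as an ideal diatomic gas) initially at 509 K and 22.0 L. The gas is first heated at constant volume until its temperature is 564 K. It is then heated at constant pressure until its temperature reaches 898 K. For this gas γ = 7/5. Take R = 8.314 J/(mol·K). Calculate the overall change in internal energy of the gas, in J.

15800 J

P₁ = nRT₁/V₁ = 1.96×8.314×509/22.0 = 377 kPa.
Step 1 — Isochoric: V stays 22.0 L; P/T = const ⇒ T₂ = 564 K, P₂ = 418 kPa.
W = 0 (no volume change).
ΔU = nCvΔT = 1.96×20.8×(564−509) = 2240 J.
Q = ΔU = 2240 J.
State after step 1: P = 418 kPa, V = 22.0 L, T = 564 K.
Step 2 — Isobaric: P stays 418 kPa; V/T = const ⇒ T₂ = 898 K, V₂ = 35.0 L.
W = PΔV = 418×(35.0−22.0) kPa·L = 5440 J.
ΔU = nCvΔT = 1.96×20.8×(898−564) = 13600 J.
Q = ΔU + W = nCpΔT = 19000 J.
Net over both steps: W = 5440 J, Q = 21300 J, ΔU = 15800 J.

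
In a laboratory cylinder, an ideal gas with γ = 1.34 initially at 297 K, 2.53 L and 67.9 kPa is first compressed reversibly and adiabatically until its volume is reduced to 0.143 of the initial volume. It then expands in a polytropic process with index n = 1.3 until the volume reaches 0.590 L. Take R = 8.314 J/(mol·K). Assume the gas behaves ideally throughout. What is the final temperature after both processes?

n = P₁V₁/(RT₁) = 67.9×2.53/(8.314×297) = 0.0696 mol.
Step 1 — Adiabatic: TV^(γ−1) = const ⇒ T₂ = 297×(6.99)^0.340 = 575 K; PV^γ = const ⇒ P₂ = 920 kPa.
ΔU = nCvΔT = 0.0696×24.5×(575−297) = 474 J.
Q = 0 for an adiabatic process, so W = −ΔU = -474 J.
State after step 1: P = 920 kPa, V = 0.362 L, T = 575 K.
Step 2 — Polytropic n=1.3: T₂ = T₁(V₁/V₂)^(n−1) = 575×(0.613)^0.30 = 497 K; P₂ = P₁(V₁/V₂)^n = 487 kPa.
W = (P₁V₁−P₂V₂)/(n−1) = (920×0.362−487×0.590)/0.30 = 151 J.
ΔU = nCvΔT = 0.0696×24.5×(497−575) = -134 J.
Q = ΔU + W = 17.8 J.
Net over both steps: W = -322 J, Q = 17.8 J, ΔU = 340 J.

497 K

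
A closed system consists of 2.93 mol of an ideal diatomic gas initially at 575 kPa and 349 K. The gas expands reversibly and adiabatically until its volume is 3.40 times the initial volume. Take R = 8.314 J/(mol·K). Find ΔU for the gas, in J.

-8230 J

V₁ = nRT₁/P₁ = 2.93×8.314×349/575 = 14.8 L.
Adiabatic: TV^(γ−1) = const ⇒ T₂ = 349×(0.294)^0.400 = 214 K; PV^γ = const ⇒ P₂ = 104 kPa.
For an ideal gas ΔU = nCvΔT with Cv = (5/2)R = 20.8 J/(mol·K).
ΔU = 2.93×20.8×(214−349) = -8230 J.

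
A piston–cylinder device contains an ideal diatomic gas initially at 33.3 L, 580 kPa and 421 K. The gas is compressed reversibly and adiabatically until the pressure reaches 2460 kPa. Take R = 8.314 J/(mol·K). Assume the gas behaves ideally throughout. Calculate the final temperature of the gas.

Adiabatic: T₂/T₁ = (P₂/P₁)^((γ−1)/γ) ⇒ T₂ = 421×(4.24)^0.286 = 636 K; V₂ = 11.9 L.

636 K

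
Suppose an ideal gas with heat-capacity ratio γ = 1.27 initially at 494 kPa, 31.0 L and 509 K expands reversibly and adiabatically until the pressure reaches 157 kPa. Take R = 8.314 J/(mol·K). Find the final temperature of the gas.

399 K

Adiabatic: T₂/T₁ = (P₂/P₁)^((γ−1)/γ) ⇒ T₂ = 509×(0.318)^0.213 = 399 K; V₂ = 76.4 L.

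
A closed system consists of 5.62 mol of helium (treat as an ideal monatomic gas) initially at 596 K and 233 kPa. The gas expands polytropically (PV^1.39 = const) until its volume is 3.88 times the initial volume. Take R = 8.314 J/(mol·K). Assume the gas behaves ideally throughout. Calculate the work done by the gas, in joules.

V₁ = nRT₁/P₁ = 5.62×8.314×596/233 = 120 L.
Polytropic n=1.39: T₂ = T₁(V₁/V₂)^(n−1) = 596×(0.258)^0.39 = 351 K; P₂ = P₁(V₁/V₂)^n = 35.4 kPa.
W = (P₁V₁−P₂V₂)/(n−1) = (233×120−35.4×464)/0.39 = 29300 J.

29300 J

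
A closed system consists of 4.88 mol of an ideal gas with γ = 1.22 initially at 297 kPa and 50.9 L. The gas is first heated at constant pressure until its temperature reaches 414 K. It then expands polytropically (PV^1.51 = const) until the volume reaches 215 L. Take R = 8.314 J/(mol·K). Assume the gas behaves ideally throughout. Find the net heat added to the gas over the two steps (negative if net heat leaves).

-12100 J

T₁ = P₁V₁/(nR) = 297×50.9/(4.88×8.314) = 373 K.
Step 1 — Isobaric: P stays 297 kPa; V/T = const ⇒ T₂ = 414 K, V₂ = 56.6 L.
W = PΔV = 297×(56.6−50.9) kPa·L = 1680 J.
ΔU = nCvΔT = 4.88×37.8×(414−373) = 7630 J.
Q = ΔU + W = nCpΔT = 9310 J.
State after step 1: P = 297 kPa, V = 56.6 L, T = 414 K.
Step 2 — Polytropic n=1.51: T₂ = T₁(V₁/V₂)^(n−1) = 414×(0.263)^0.51 = 210 K; P₂ = P₁(V₁/V₂)^n = 39.5 kPa.
W = (P₁V₁−P₂V₂)/(n−1) = (297×56.6−39.5×215)/0.51 = 16300 J.
ΔU = nCvΔT = 4.88×37.8×(210−414) = -37700 J.
Q = ΔU + W = -21400 J.
Net over both steps: W = 17900 J, Q = -12100 J, ΔU = -30100 J.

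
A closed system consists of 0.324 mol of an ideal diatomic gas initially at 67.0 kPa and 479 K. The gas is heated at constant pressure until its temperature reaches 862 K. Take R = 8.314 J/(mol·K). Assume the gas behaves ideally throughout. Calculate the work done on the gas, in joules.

V₁ = nRT₁/P₁ = 0.324×8.314×479/67.0 = 19.3 L.
Isobaric: P stays 67.0 kPa; V/T = const ⇒ T₂ = 862 K, V₂ = 34.7 L.
W = PΔV = 67.0×(34.7−19.3) kPa·L = 1030 J.
Work done on the gas = −W_by = -1030 J.

-1030 J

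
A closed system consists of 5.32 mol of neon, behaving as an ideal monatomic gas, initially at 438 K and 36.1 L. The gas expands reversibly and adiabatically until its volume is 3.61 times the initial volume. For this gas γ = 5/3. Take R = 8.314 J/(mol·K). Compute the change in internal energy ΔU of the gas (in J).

P₁ = nRT₁/V₁ = 5.32×8.314×438/36.1 = 537 kPa.
Adiabatic: TV^(γ−1) = const ⇒ T₂ = 438×(0.277)^0.667 = 186 K; PV^γ = const ⇒ P₂ = 63.2 kPa.
For an ideal gas ΔU = nCvΔT with Cv = (3/2)R = 12.5 J/(mol·K).
ΔU = 5.32×12.5×(186−438) = -16700 J.

-16700 J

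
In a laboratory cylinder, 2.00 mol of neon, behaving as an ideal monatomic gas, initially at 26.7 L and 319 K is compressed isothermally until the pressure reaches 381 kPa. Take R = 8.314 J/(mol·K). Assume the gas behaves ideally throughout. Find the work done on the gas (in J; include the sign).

P₁ = nRT₁/V₁ = 2.00×8.314×319/26.7 = 199 kPa.
Isothermal: T stays 319 K; PV = const ⇒ V₂ = 13.9 L, P₂ = 381 kPa.
W = nRT ln(V₂/V₁) = 2.00×8.314×319×ln(0.521) = -3450 J.
Work done on the gas = −W_by = 3450 J.

3450 J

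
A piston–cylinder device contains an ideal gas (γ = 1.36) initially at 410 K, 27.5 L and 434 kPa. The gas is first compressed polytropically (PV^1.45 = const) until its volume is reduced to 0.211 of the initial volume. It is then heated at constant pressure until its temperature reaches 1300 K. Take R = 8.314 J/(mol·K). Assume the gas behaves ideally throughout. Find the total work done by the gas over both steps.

n = P₁V₁/(RT₁) = 434×27.5/(8.314×410) = 3.50 mol.
Step 1 — Polytropic n=1.45: T₂ = T₁(V₁/V₂)^(n−1) = 410×(4.74)^0.45 = 826 K; P₂ = P₁(V₁/V₂)^n = 4140 kPa.
W = (P₁V₁−P₂V₂)/(n−1) = (434×27.5−4140×5.80)/0.45 = -26900 J.
ΔU = nCvΔT = 3.50×23.1×(826−410) = 33600 J.
Q = ΔU + W = 6720 J.
State after step 1: P = 4140 kPa, V = 5.80 L, T = 826 K.
Step 2 — Isobaric: P stays 4140 kPa; V/T = const ⇒ T₂ = 1300 K, V₂ = 9.13 L.
W = PΔV = 4140×(9.13−5.80) kPa·L = 13800 J.
ΔU = nCvΔT = 3.50×23.1×(1300−826) = 38300 J.
Q = ΔU + W = nCpΔT = 52200 J.
Net over both steps: W = -13100 J, Q = 58900 J, ΔU = 72000 J.

-13100 J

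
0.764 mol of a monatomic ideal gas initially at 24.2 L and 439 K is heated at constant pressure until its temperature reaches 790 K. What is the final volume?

43.5 L

P₁ = nRT₁/V₁ = 0.764×8.314×439/24.2 = 115 kPa.
Isobaric: P stays 115 kPa; V/T = const ⇒ T₂ = 790 K, V₂ = 43.5 L.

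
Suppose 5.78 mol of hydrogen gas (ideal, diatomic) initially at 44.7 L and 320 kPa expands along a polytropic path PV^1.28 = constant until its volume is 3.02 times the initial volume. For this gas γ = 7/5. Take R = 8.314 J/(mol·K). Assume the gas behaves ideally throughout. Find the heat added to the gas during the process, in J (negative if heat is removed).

T₁ = P₁V₁/(nR) = 320×44.7/(5.78×8.314) = 298 K.
Polytropic n=1.28: T₂ = T₁(V₁/V₂)^(n−1) = 298×(0.331)^0.28 = 218 K; P₂ = P₁(V₁/V₂)^n = 77.8 kPa.
W = (P₁V₁−P₂V₂)/(n−1) = (320×44.7−77.8×135)/0.28 = 13600 J.
ΔU = nCvΔT = 5.78×20.8×(218−298) = -9520 J.
Q = ΔU + W = 4080 J.

4080 J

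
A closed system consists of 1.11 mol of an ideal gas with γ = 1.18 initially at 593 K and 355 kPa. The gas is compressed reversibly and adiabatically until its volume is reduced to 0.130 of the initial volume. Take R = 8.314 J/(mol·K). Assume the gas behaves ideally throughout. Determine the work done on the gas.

13500 J

V₁ = nRT₁/P₁ = 1.11×8.314×593/355 = 15.4 L.
Adiabatic: TV^(γ−1) = const ⇒ T₂ = 593×(7.69)^0.180 = 856 K; PV^γ = const ⇒ P₂ = 3940 kPa.
ΔU = nCvΔT = 1.11×46.2×(856−593) = 13500 J.
Q = 0 for an adiabatic process, so W = −ΔU = -13500 J.
Work done on the gas = −W_by = 13500 J.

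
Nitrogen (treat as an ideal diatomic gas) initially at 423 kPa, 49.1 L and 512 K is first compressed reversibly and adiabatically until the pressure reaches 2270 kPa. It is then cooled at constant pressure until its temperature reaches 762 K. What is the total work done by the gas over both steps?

-34600 J

n = P₁V₁/(RT₁) = 423×49.1/(8.314×512) = 4.88 mol.
Step 1 — Adiabatic: T₂/T₁ = (P₂/P₁)^((γ−1)/γ) ⇒ T₂ = 512×(5.37)^0.286 = 827 K; V₂ = 14.8 L.
ΔU = nCvΔT = 4.88×20.8×(827−512) = 32000 J.
Q = 0 for an adiabatic process, so W = −ΔU = -32000 J.
State after step 1: P = 2270 kPa, V = 14.8 L, T = 827 K.
Step 2 — Isobaric: P stays 2270 kPa; V/T = const ⇒ T₂ = 762 K, V₂ = 13.6 L.
W = PΔV = 2270×(13.6−14.8) kPa·L = -2660 J.
ΔU = nCvΔT = 4.88×20.8×(762−827) = -6640 J.
Q = ΔU + W = nCpΔT = -9300 J.
Net over both steps: W = -34600 J, Q = -9300 J, ΔU = 25400 J.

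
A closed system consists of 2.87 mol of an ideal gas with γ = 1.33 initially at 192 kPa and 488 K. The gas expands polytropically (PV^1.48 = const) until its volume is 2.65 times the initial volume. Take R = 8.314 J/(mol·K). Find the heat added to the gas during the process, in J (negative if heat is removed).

-4120 J

V₁ = nRT₁/P₁ = 2.87×8.314×488/192 = 60.6 L.
Polytropic n=1.48: T₂ = T₁(V₁/V₂)^(n−1) = 488×(0.377)^0.48 = 306 K; P₂ = P₁(V₁/V₂)^n = 45.4 kPa.
W = (P₁V₁−P₂V₂)/(n−1) = (192×60.6−45.4×161)/0.48 = 9060 J.
ΔU = nCvΔT = 2.87×25.2×(306−488) = -13200 J.
Q = ΔU + W = -4120 J.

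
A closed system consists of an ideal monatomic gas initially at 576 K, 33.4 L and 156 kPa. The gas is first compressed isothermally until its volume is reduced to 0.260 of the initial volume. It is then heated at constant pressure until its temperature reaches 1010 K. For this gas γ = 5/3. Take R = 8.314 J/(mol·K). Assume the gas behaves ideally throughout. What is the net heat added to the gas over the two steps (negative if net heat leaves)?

n = P₁V₁/(RT₁) = 156×33.4/(8.314×576) = 1.09 mol.
Step 1 — Isothermal: T stays 576 K; PV = const ⇒ V₂ = 8.68 L, P₂ = 600 kPa.
ΔU = 0 (ideal gas, T constant).
W = nRT ln(V₂/V₁) = 1.09×8.314×576×ln(0.260) = -7020 J.
Q = ΔU + W = -7020 J.
State after step 1: P = 600 kPa, V = 8.68 L, T = 576 K.
Step 2 — Isobaric: P stays 600 kPa; V/T = const ⇒ T₂ = 1010 K, V₂ = 15.2 L.
W = PΔV = 600×(15.2−8.68) kPa·L = 3930 J.
ΔU = nCvΔT = 1.09×12.5×(1010−576) = 5890 J.
Q = ΔU + W = nCpΔT = 9810 J.
Net over both steps: W = -3090 J, Q = 2800 J, ΔU = 5890 J.

2800 J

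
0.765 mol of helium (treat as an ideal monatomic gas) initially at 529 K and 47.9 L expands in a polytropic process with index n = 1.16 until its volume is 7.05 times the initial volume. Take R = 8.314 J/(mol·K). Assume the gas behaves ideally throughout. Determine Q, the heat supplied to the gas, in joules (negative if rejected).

P₁ = nRT₁/V₁ = 0.765×8.314×529/47.9 = 70.2 kPa.
Polytropic n=1.16: T₂ = T₁(V₁/V₂)^(n−1) = 529×(0.142)^0.16 = 387 K; P₂ = P₁(V₁/V₂)^n = 7.29 kPa.
W = (P₁V₁−P₂V₂)/(n−1) = (70.2×47.9−7.29×338)/0.16 = 5640 J.
ΔU = nCvΔT = 0.765×12.5×(387−529) = -1350 J.
Q = ΔU + W = 4290 J.

4290 J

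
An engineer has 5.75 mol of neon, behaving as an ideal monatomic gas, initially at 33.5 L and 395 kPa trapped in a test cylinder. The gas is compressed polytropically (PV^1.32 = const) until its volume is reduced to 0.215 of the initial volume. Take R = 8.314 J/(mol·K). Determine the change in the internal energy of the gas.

T₁ = P₁V₁/(nR) = 395×33.5/(5.75×8.314) = 277 K.
Polytropic n=1.32: T₂ = T₁(V₁/V₂)^(n−1) = 277×(4.65)^0.32 = 453 K; P₂ = P₁(V₁/V₂)^n = 3000 kPa.
For an ideal gas ΔU = nCvΔT with Cv = (3/2)R = 12.5 J/(mol·K).
ΔU = 5.75×12.5×(453−277) = 12600 J.

12600 J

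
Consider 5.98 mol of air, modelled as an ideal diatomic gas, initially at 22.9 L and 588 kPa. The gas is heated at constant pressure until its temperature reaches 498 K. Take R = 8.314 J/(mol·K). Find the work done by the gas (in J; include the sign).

T₁ = P₁V₁/(nR) = 588×22.9/(5.98×8.314) = 271 K.
Isobaric: P stays 588 kPa; V/T = const ⇒ T₂ = 498 K, V₂ = 42.1 L.
W = PΔV = 588×(42.1−22.9) kPa·L = 11300 J.

11300 J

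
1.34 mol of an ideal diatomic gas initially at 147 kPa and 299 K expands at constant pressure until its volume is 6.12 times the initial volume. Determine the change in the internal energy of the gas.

V₁ = nRT₁/P₁ = 1.34×8.314×299/147 = 22.7 L.
Isobaric: P stays 147 kPa; V/T = const ⇒ T₂ = 1830 K, V₂ = 139 L.
For an ideal gas ΔU = nCvΔT with Cv = (5/2)R = 20.8 J/(mol·K).
ΔU = 1.34×20.8×(1830−299) = 42600 J.

42600 J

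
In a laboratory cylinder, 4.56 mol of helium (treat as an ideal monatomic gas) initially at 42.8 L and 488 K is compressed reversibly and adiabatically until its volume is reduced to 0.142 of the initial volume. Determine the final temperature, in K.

1790 K

P₁ = nRT₁/V₁ = 4.56×8.314×488/42.8 = 432 kPa.
Adiabatic: TV^(γ−1) = const ⇒ T₂ = 488×(7.04)^0.667 = 1790 K; PV^γ = const ⇒ P₂ = 11200 kPa.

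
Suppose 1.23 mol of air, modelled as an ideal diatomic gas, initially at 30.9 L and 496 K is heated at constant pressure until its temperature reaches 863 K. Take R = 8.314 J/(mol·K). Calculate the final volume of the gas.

53.8 L

P₁ = nRT₁/V₁ = 1.23×8.314×496/30.9 = 164 kPa.
Isobaric: P stays 164 kPa; V/T = const ⇒ T₂ = 863 K, V₂ = 53.8 L.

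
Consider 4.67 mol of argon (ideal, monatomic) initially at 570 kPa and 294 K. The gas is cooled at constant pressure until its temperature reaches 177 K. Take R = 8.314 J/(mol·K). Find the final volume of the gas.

V₁ = nRT₁/P₁ = 4.67×8.314×294/570 = 20.0 L.
Isobaric: P stays 570 kPa; V/T = const ⇒ T₂ = 177 K, V₂ = 12.1 L.

12.1 L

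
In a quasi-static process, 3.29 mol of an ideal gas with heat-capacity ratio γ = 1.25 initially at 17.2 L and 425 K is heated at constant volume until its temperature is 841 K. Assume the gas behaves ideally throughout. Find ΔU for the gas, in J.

P₁ = nRT₁/V₁ = 3.29×8.314×425/17.2 = 676 kPa.
Isochoric: V stays 17.2 L; P/T = const ⇒ T₂ = 841 K, P₂ = 1340 kPa.
For an ideal gas ΔU = nCvΔT with Cv = R/(γ−1) = 33.3 J/(mol·K).
ΔU = 3.29×33.3×(841−425) = 45500 J.

45500 J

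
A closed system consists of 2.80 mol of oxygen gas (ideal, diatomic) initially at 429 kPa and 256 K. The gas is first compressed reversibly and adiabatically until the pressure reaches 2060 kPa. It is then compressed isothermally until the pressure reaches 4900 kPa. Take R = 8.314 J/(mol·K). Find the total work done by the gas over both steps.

V₁ = nRT₁/P₁ = 2.80×8.314×256/429 = 13.9 L.
Step 1 — Adiabatic: T₂/T₁ = (P₂/P₁)^((γ−1)/γ) ⇒ T₂ = 256×(4.80)^0.286 = 401 K; V₂ = 4.53 L.
ΔU = nCvΔT = 2.80×20.8×(401−256) = 8430 J.
Q = 0 for an adiabatic process, so W = −ΔU = -8430 J.
State after step 1: P = 2060 kPa, V = 4.53 L, T = 401 K.
Step 2 — Isothermal: T stays 401 K; PV = const ⇒ V₂ = 1.90 L, P₂ = 4900 kPa.
ΔU = 0 (ideal gas, T constant).
W = nRT ln(V₂/V₁) = 2.80×8.314×401×ln(0.420) = -8080 J.
Q = ΔU + W = -8080 J.
Net over both steps: W = -16500 J, Q = -8080 J, ΔU = 8430 J.

-16500 J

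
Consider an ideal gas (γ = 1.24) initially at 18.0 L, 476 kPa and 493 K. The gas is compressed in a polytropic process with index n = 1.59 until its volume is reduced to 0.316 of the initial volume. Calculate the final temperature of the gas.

Polytropic n=1.59: T₂ = T₁(V₁/V₂)^(n−1) = 493×(3.16)^0.59 = 973 K; P₂ = P₁(V₁/V₂)^n = 2970 kPa.

973 K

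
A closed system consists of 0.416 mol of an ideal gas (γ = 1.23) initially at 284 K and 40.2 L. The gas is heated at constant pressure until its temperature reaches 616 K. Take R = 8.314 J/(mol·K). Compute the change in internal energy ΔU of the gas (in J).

P₁ = nRT₁/V₁ = 0.416×8.314×284/40.2 = 24.4 kPa.
Isobaric: P stays 24.4 kPa; V/T = const ⇒ T₂ = 616 K, V₂ = 87.2 L.
For an ideal gas ΔU = nCvΔT with Cv = R/(γ−1) = 36.1 J/(mol·K).
ΔU = 0.416×36.1×(616−284) = 4990 J.

4990 J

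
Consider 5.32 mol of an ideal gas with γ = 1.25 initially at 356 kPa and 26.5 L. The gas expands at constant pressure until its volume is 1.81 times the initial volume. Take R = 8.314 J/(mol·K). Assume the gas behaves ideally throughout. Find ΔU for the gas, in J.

30600 J

T₁ = P₁V₁/(nR) = 356×26.5/(5.32×8.314) = 213 K.
Isobaric: P stays 356 kPa; V/T = const ⇒ T₂ = 386 K, V₂ = 48.0 L.
For an ideal gas ΔU = nCvΔT with Cv = R/(γ−1) = 33.3 J/(mol·K).
ΔU = 5.32×33.3×(386−213) = 30600 J.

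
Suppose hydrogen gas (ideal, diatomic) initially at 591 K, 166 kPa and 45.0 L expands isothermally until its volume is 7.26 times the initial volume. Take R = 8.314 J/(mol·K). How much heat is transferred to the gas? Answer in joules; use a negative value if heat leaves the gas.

14800 J

n = P₁V₁/(RT₁) = 166×45.0/(8.314×591) = 1.52 mol.
Isothermal: T stays 591 K; PV = const ⇒ V₂ = 327 L, P₂ = 22.9 kPa.
ΔU = 0 (ideal gas, T constant).
W = nRT ln(V₂/V₁) = 1.52×8.314×591×ln(7.26) = 14800 J.
Q = ΔU + W = 14800 J.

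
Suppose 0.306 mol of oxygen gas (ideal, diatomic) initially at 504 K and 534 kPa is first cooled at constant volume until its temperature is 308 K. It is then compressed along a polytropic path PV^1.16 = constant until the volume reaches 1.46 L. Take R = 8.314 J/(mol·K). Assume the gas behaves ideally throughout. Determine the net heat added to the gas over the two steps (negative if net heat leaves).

V₁ = nRT₁/P₁ = 0.306×8.314×504/534 = 2.40 L.
Step 1 — Isochoric: V stays 2.40 L; P/T = const ⇒ T₂ = 308 K, P₂ = 326 kPa.
W = 0 (no volume change).
ΔU = nCvΔT = 0.306×20.8×(308−504) = -1250 J.
Q = ΔU = -1250 J.
State after step 1: P = 326 kPa, V = 2.40 L, T = 308 K.
Step 2 — Polytropic n=1.16: T₂ = T₁(V₁/V₂)^(n−1) = 308×(1.64)^0.16 = 334 K; P₂ = P₁(V₁/V₂)^n = 581 kPa.
W = (P₁V₁−P₂V₂)/(n−1) = (326×2.40−581×1.46)/0.16 = -406 J.
ΔU = nCvΔT = 0.306×20.8×(334−308) = 162 J.
Q = ΔU + W = -243 J.
Net over both steps: W = -406 J, Q = -1490 J, ΔU = -1080 J.

-1490 J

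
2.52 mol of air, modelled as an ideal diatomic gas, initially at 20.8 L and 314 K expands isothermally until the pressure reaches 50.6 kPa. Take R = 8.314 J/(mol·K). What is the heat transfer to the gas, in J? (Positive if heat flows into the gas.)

P₁ = nRT₁/V₁ = 2.52×8.314×314/20.8 = 316 kPa.
Isothermal: T stays 314 K; PV = const ⇒ V₂ = 130 L, P₂ = 50.6 kPa.
ΔU = 0 (ideal gas, T constant).
W = nRT ln(V₂/V₁) = 2.52×8.314×314×ln(6.25) = 12100 J.
Q = ΔU + W = 12100 J.

12100 J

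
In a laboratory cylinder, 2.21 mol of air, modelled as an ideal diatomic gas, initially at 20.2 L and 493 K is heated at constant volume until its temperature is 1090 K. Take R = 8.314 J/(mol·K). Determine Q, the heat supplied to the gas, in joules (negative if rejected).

P₁ = nRT₁/V₁ = 2.21×8.314×493/20.2 = 448 kPa.
Isochoric: V stays 20.2 L; P/T = const ⇒ T₂ = 1090 K, P₂ = 991 kPa.
W = 0 (no volume change).
ΔU = nCvΔT = 2.21×20.8×(1090−493) = 27400 J.
Q = ΔU = 27400 J.

27400 J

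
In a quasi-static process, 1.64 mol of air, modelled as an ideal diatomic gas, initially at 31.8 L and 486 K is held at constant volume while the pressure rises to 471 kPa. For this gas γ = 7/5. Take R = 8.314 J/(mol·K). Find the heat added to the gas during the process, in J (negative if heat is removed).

P₁ = nRT₁/V₁ = 1.64×8.314×486/31.8 = 208 kPa.
Isochoric: V stays 31.8 L; P/T = const ⇒ T₂ = 1100 K, P₂ = 471 kPa.
W = 0 (no volume change).
ΔU = nCvΔT = 1.64×20.8×(1100−486) = 20900 J.
Q = ΔU = 20900 J.

20900 J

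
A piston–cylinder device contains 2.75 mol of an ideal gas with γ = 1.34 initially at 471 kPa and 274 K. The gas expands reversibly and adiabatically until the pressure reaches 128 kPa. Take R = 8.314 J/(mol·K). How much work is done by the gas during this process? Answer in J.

V₁ = nRT₁/P₁ = 2.75×8.314×274/471 = 13.3 L.
Adiabatic: T₂/T₁ = (P₂/P₁)^((γ−1)/γ) ⇒ T₂ = 274×(0.272)^0.254 = 197 K; V₂ = 35.2 L.
ΔU = nCvΔT = 2.75×24.5×(197−274) = -5190 J.
Q = 0 for an adiabatic process, so W = −ΔU = 5190 J.

5190 J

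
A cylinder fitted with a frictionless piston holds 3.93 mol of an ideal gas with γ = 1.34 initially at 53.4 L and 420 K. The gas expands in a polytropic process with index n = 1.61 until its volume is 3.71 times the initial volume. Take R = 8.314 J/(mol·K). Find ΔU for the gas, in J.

P₁ = nRT₁/V₁ = 3.93×8.314×420/53.4 = 257 kPa.
Polytropic n=1.61: T₂ = T₁(V₁/V₂)^(n−1) = 420×(0.270)^0.61 = 189 K; P₂ = P₁(V₁/V₂)^n = 31.1 kPa.
For an ideal gas ΔU = nCvΔT with Cv = R/(γ−1) = 24.5 J/(mol·K).
ΔU = 3.93×24.5×(189−420) = -22200 J.

-22200 J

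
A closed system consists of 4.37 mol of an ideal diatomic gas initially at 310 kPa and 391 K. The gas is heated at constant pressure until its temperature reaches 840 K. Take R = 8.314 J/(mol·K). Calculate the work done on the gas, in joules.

-16300 J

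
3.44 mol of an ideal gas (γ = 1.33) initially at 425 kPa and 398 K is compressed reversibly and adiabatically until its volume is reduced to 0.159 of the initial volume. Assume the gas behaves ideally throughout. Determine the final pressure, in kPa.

V₁ = nRT₁/P₁ = 3.44×8.314×398/425 = 26.8 L.
Adiabatic: TV^(γ−1) = const ⇒ T₂ = 398×(6.29)^0.330 = 730 K; PV^γ = const ⇒ P₂ = 4900 kPa.

4900 kPa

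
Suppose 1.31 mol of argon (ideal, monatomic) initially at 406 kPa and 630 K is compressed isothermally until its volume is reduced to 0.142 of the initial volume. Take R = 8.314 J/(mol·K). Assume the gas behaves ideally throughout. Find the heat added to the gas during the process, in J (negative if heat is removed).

V₁ = nRT₁/P₁ = 1.31×8.314×630/406 = 16.9 L.
Isothermal: T stays 630 K; PV = const ⇒ V₂ = 2.40 L, P₂ = 2860 kPa.
ΔU = 0 (ideal gas, T constant).
W = nRT ln(V₂/V₁) = 1.31×8.314×630×ln(0.142) = -13400 J.
Q = ΔU + W = -13400 J.

-13400 J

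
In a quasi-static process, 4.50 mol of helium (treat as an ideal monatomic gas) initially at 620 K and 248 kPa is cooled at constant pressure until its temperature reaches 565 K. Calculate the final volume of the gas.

V₁ = nRT₁/P₁ = 4.50×8.314×620/248 = 93.5 L.
Isobaric: P stays 248 kPa; V/T = const ⇒ T₂ = 565 K, V₂ = 85.2 L.

85.2 L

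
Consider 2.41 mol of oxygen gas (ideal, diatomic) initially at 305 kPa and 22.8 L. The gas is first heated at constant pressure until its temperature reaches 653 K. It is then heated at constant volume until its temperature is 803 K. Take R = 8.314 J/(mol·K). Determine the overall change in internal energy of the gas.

T₁ = P₁V₁/(nR) = 305×22.8/(2.41×8.314) = 347 K.
Step 1 — Isobaric: P stays 305 kPa; V/T = const ⇒ T₂ = 653 K, V₂ = 42.9 L.
W = PΔV = 305×(42.9−22.8) kPa·L = 6130 J.
ΔU = nCvΔT = 2.41×20.8×(653−347) = 15300 J.
Q = ΔU + W = nCpΔT = 21500 J.
State after step 1: P = 305 kPa, V = 42.9 L, T = 653 K.
Step 2 — Isochoric: V stays 42.9 L; P/T = const ⇒ T₂ = 803 K, P₂ = 375 kPa.
W = 0 (no volume change).
ΔU = nCvΔT = 2.41×20.8×(803−653) = 7510 J.
Q = ΔU = 7510 J.
Net over both steps: W = 6130 J, Q = 29000 J, ΔU = 22800 J.

22800 J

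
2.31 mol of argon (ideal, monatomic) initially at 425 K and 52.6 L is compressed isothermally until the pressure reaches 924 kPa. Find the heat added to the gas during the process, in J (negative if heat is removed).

P₁ = nRT₁/V₁ = 2.31×8.314×425/52.6 = 155 kPa.
Isothermal: T stays 425 K; PV = const ⇒ V₂ = 8.83 L, P₂ = 924 kPa.
ΔU = 0 (ideal gas, T constant).
W = nRT ln(V₂/V₁) = 2.31×8.314×425×ln(0.168) = -14600 J.
Q = ΔU + W = -14600 J.

-14600 J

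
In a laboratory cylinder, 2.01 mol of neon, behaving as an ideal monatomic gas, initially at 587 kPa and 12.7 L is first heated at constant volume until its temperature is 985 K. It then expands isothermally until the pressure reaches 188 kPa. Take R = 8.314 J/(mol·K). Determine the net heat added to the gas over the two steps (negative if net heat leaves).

T₁ = P₁V₁/(nR) = 587×12.7/(2.01×8.314) = 446 K.
Step 1 — Isochoric: V stays 12.7 L; P/T = const ⇒ T₂ = 985 K, P₂ = 1300 kPa.
W = 0 (no volume change).
ΔU = nCvΔT = 2.01×12.5×(985−446) = 13500 J.
Q = ΔU = 13500 J.
State after step 1: P = 1300 kPa, V = 12.7 L, T = 985 K.
Step 2 — Isothermal: T stays 985 K; PV = const ⇒ V₂ = 87.6 L, P₂ = 188 kPa.
ΔU = 0 (ideal gas, T constant).
W = nRT ln(V₂/V₁) = 2.01×8.314×985×ln(6.89) = 31800 J.
Q = ΔU + W = 31800 J.
Net over both steps: W = 31800 J, Q = 45300 J, ΔU = 13500 J.

45300 J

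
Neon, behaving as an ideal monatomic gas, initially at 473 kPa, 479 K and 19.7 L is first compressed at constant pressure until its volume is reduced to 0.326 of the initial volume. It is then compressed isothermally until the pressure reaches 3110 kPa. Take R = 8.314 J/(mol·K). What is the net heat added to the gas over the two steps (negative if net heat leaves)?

-21400 J

n = P₁V₁/(RT₁) = 473×19.7/(8.314×479) = 2.34 mol.
Step 1 — Isobaric: P stays 473 kPa; V/T = const ⇒ T₂ = 156 K, V₂ = 6.42 L.
W = PΔV = 473×(6.42−19.7) kPa·L = -6280 J.
ΔU = nCvΔT = 2.34×12.5×(156−479) = -9420 J.
Q = ΔU + W = nCpΔT = -15700 J.
State after step 1: P = 473 kPa, V = 6.42 L, T = 156 K.
Step 2 — Isothermal: T stays 156 K; PV = const ⇒ V₂ = 0.977 L, P₂ = 3110 kPa.
ΔU = 0 (ideal gas, T constant).
W = nRT ln(V₂/V₁) = 2.34×8.314×156×ln(0.152) = -5720 J.
Q = ΔU + W = -5720 J.
Net over both steps: W = -12000 J, Q = -21400 J, ΔU = -9420 J.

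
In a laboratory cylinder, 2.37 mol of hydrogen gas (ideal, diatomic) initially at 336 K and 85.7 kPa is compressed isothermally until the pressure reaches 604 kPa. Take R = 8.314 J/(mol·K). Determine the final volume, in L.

V₁ = nRT₁/P₁ = 2.37×8.314×336/85.7 = 77.3 L.
Isothermal: T stays 336 K; PV = const ⇒ V₂ = 11.0 L, P₂ = 604 kPa.

11.0 L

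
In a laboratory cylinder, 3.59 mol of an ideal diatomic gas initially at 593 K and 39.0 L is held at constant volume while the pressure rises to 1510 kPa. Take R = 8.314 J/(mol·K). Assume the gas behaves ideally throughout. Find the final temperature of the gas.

P₁ = nRT₁/V₁ = 3.59×8.314×593/39.0 = 454 kPa.
Isochoric: V stays 39.0 L; P/T = const ⇒ T₂ = 1970 K, P₂ = 1510 kPa.

1970 K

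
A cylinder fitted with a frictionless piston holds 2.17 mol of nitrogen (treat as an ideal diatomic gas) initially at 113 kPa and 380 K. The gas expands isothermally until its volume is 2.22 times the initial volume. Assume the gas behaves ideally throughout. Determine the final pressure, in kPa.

50.9 kPa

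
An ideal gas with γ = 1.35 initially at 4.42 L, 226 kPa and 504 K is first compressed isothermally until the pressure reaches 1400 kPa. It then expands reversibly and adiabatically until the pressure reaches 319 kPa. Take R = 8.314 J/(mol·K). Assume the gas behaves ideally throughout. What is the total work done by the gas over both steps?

n = P₁V₁/(RT₁) = 226×4.42/(8.314×504) = 0.238 mol.
Step 1 — Isothermal: T stays 504 K; PV = const ⇒ V₂ = 0.714 L, P₂ = 1400 kPa.
ΔU = 0 (ideal gas, T constant).
W = nRT ln(V₂/V₁) = 0.238×8.314×504×ln(0.161) = -1820 J.
Q = ΔU + W = -1820 J.
State after step 1: P = 1400 kPa, V = 0.714 L, T = 504 K.
Step 2 — Adiabatic: T₂/T₁ = (P₂/P₁)^((γ−1)/γ) ⇒ T₂ = 504×(0.228)^0.259 = 343 K; V₂ = 2.13 L.
ΔU = nCvΔT = 0.238×23.8×(343−504) = -909 J.
Q = 0 for an adiabatic process, so W = −ΔU = 909 J.
Net over both steps: W = -913 J, Q = -1820 J, ΔU = -909 J.

-913 J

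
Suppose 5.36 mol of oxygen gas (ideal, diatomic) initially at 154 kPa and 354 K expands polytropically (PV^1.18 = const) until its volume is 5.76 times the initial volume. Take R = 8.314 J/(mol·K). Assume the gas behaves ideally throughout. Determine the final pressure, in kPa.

V₁ = nRT₁/P₁ = 5.36×8.314×354/154 = 102 L.
Polytropic n=1.18: T₂ = T₁(V₁/V₂)^(n−1) = 354×(0.174)^0.18 = 258 K; P₂ = P₁(V₁/V₂)^n = 19.5 kPa.

19.5 kPa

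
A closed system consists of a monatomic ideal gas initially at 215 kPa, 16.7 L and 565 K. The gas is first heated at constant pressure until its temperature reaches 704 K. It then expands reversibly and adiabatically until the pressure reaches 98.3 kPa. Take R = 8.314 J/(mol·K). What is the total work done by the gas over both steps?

n = P₁V₁/(RT₁) = 215×16.7/(8.314×565) = 0.764 mol.
Step 1 — Isobaric: P stays 215 kPa; V/T = const ⇒ T₂ = 704 K, V₂ = 20.8 L.
W = PΔV = 215×(20.8−16.7) kPa·L = 883 J.
ΔU = nCvΔT = 0.764×12.5×(704−565) = 1320 J.
Q = ΔU + W = nCpΔT = 2210 J.
State after step 1: P = 215 kPa, V = 20.8 L, T = 704 K.
Step 2 — Adiabatic: T₂/T₁ = (P₂/P₁)^((γ−1)/γ) ⇒ T₂ = 704×(0.457)^0.400 = 515 K; V₂ = 33.3 L.
ΔU = nCvΔT = 0.764×12.5×(515−704) = -1800 J.
Q = 0 for an adiabatic process, so W = −ΔU = 1800 J.
Net over both steps: W = 2690 J, Q = 2210 J, ΔU = -479 J.

2690 J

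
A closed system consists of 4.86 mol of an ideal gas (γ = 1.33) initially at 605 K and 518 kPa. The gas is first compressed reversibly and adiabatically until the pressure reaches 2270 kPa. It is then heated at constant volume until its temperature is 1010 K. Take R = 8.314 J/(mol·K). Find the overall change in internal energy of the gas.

49600 J

V₁ = nRT₁/P₁ = 4.86×8.314×605/518 = 47.2 L.
Step 1 — Adiabatic: T₂/T₁ = (P₂/P₁)^((γ−1)/γ) ⇒ T₂ = 605×(4.38)^0.248 = 873 K; V₂ = 15.5 L.
ΔU = nCvΔT = 4.86×25.2×(873−605) = 32800 J.
Q = 0 for an adiabatic process, so W = −ΔU = -32800 J.
State after step 1: P = 2270 kPa, V = 15.5 L, T = 873 K.
Step 2 — Isochoric: V stays 15.5 L; P/T = const ⇒ T₂ = 1010 K, P₂ = 2630 kPa.
W = 0 (no volume change).
ΔU = nCvΔT = 4.86×25.2×(1010−873) = 16800 J.
Q = ΔU = 16800 J.
Net over both steps: W = -32800 J, Q = 16800 J, ΔU = 49600 J.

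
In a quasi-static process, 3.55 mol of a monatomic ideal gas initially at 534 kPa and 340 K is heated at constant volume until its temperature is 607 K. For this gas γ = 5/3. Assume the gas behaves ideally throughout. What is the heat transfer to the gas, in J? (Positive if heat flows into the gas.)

V₁ = nRT₁/P₁ = 3.55×8.314×340/534 = 18.8 L.
Isochoric: V stays 18.8 L; P/T = const ⇒ T₂ = 607 K, P₂ = 953 kPa.
W = 0 (no volume change).
ΔU = nCvΔT = 3.55×12.5×(607−340) = 11800 J.
Q = ΔU = 11800 J.

11800 J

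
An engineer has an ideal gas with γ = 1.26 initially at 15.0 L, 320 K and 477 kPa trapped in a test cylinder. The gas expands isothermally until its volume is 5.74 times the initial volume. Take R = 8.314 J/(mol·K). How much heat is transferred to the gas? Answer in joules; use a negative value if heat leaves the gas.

12500 J

n = P₁V₁/(RT₁) = 477×15.0/(8.314×320) = 2.69 mol.
Isothermal: T stays 320 K; PV = const ⇒ V₂ = 86.1 L, P₂ = 83.1 kPa.
ΔU = 0 (ideal gas, T constant).
W = nRT ln(V₂/V₁) = 2.69×8.314×320×ln(5.74) = 12500 J.
Q = ΔU + W = 12500 J.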